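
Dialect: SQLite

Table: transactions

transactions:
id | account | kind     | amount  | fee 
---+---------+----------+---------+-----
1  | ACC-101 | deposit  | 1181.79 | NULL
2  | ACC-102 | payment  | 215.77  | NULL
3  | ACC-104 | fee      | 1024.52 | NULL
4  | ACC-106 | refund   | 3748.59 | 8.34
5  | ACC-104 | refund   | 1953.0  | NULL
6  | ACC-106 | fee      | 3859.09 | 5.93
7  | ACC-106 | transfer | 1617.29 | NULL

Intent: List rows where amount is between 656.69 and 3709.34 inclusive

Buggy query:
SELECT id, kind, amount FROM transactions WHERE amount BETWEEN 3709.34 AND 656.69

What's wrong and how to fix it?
Bug: The bounds are reversed; BETWEEN a AND b requires a <= b to match anything

Fix: Write BETWEEN 656.69 AND 3709.34

Corrected query:
SELECT id, kind, amount FROM transactions WHERE amount BETWEEN 656.69 AND 3709.34

Result:
id | kind     | amount 
---+----------+--------
1  | deposit  | 1181.79
3  | fee      | 1024.52
5  | refund   | 1953   
7  | transfer | 1617.29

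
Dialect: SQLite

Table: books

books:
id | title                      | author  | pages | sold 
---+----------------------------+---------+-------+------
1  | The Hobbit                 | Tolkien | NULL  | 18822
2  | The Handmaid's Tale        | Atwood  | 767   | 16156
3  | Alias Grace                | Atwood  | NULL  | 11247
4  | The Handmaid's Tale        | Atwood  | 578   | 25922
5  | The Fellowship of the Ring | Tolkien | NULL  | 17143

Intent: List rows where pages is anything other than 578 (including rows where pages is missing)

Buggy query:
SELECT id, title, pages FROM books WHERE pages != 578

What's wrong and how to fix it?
Bug: 'pages != 578' is unknown when pages is NULL, so NULL rows are silently excluded

Fix: Add an explicit OR pages IS NULL to include the missing-value rows

Corrected query:
SELECT id, title, pages FROM books WHERE pages != 578 OR pages IS NULL

Result:
id | title                      | pages
---+----------------------------+------
1  | The Hobbit                 | NULL 
2  | The Handmaid's Tale        | 767  
3  | Alias Grace                | NULL 
5  | The Fellowship of the Ring | NULL 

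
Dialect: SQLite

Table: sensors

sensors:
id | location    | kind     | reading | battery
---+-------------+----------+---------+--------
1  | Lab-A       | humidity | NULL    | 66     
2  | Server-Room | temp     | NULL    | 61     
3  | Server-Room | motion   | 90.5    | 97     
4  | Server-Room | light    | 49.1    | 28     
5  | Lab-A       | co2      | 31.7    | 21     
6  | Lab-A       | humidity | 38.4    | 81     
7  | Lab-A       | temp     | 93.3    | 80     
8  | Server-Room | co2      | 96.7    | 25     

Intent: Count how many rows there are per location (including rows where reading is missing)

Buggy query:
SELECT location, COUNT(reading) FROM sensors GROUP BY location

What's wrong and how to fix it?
Bug: COUNT(column) counts non-NULL values only; rows with NULL reading aren't counted

Fix: Replace COUNT(reading) with COUNT(*)

Corrected query:
SELECT location, COUNT(*) FROM sensors GROUP BY location

Result:
location    | COUNT(*)
------------+---------
Lab-A       | 4       
Server-Room | 4       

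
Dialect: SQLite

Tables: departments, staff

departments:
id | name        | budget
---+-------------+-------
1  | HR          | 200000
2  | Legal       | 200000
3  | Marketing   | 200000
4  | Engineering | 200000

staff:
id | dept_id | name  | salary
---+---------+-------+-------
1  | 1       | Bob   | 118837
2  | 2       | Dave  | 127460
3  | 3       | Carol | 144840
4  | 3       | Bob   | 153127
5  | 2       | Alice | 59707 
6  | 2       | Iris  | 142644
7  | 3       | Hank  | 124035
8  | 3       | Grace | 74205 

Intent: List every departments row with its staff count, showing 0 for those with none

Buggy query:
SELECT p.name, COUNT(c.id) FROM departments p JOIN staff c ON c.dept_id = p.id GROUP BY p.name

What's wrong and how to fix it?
Bug: INNER JOIN drops departments rows that have no matching staff rows

Fix: Use LEFT JOIN so parents without children still appear (COUNT(c.id) gives 0)

Corrected query:
SELECT p.name, COUNT(c.id) FROM departments p LEFT JOIN staff c ON c.dept_id = p.id GROUP BY p.name

Result:
name        | COUNT(c.id)
------------+------------
Engineering | 0          
HR          | 1          
Legal       | 3          
Marketing   | 4          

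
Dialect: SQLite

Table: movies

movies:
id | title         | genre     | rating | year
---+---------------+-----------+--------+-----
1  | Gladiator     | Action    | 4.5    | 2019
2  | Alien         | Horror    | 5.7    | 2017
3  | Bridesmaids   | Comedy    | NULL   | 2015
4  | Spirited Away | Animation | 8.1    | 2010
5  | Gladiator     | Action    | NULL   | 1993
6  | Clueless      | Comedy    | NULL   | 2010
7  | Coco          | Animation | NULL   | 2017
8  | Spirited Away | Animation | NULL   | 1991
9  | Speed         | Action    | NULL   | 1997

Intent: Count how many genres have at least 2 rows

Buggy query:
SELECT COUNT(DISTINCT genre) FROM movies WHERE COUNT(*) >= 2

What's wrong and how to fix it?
Bug: COUNT(*) cannot appear in WHERE; the per-group count doesn't exist yet

Fix: Use a subquery that GROUPs and filters with HAVING, then count its rows

Corrected query:
SELECT COUNT(*) FROM (SELECT genre FROM movies GROUP BY genre HAVING COUNT(*) >= 2)

Result:
COUNT(*)
--------
3       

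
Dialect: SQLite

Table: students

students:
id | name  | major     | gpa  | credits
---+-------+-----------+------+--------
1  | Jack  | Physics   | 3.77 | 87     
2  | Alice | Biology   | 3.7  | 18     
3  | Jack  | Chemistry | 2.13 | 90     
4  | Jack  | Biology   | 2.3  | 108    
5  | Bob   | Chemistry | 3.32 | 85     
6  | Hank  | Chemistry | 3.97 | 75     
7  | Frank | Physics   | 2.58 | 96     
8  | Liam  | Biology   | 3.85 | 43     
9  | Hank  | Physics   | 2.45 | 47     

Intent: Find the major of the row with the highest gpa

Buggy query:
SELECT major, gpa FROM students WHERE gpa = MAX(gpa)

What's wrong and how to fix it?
Bug: WHERE is evaluated per row; an aggregate over the whole table isn't defined there

Fix: Use a subquery: WHERE gpa = (SELECT MAX(gpa) FROM students)

Corrected query:
SELECT major, gpa FROM students WHERE gpa = (SELECT MAX(gpa) FROM students)

Result:
major     | gpa 
----------+-----
Chemistry | 3.97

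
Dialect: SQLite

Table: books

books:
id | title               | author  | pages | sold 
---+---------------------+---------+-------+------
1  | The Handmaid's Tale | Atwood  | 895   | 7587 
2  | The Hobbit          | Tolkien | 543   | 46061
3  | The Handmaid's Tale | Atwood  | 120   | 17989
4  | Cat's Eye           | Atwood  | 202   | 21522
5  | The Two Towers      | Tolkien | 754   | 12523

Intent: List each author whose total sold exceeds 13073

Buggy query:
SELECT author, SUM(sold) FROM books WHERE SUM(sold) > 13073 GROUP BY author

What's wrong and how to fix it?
Bug: WHERE runs before GROUP BY, so aggregates aren't available there

Fix: Move the aggregate condition to a HAVING clause

Corrected query:
SELECT author, SUM(sold) FROM books GROUP BY author HAVING SUM(sold) > 13073

Result:
author  | SUM(sold)
--------+----------
Atwood  | 47098    
Tolkien | 58584    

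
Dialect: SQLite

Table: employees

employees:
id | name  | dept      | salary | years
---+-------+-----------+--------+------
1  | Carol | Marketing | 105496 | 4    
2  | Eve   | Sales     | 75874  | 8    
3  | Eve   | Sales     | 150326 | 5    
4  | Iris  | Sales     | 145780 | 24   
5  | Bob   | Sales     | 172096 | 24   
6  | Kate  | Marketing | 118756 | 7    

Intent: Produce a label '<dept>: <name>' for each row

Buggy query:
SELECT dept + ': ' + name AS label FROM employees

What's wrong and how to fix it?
Bug: SQLite uses || for string concatenation; + coerces text to numbers (yielding 0)

Fix: Use the || operator for string concatenation

Corrected query:
SELECT dept || ': ' || name AS label FROM employees

Result:
label           
----------------
Marketing: Carol
Sales: Eve      
Sales: Eve      
Sales: Iris     
Sales: Bob      
Marketing: Kate 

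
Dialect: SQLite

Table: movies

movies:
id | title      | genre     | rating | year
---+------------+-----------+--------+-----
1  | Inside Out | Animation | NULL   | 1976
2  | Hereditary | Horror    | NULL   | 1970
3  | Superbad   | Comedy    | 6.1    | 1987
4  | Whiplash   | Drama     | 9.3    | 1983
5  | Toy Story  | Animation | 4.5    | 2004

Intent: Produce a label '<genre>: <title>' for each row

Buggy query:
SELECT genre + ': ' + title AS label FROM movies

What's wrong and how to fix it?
Bug: SQLite uses || for string concatenation; + coerces text to numbers (yielding 0)

Fix: Replace + with || to concatenate text

Corrected query:
SELECT genre || ': ' || title AS label FROM movies

Result:
label                
---------------------
Animation: Inside Out
Horror: Hereditary   
Comedy: Superbad     
Drama: Whiplash      
Animation: Toy Story 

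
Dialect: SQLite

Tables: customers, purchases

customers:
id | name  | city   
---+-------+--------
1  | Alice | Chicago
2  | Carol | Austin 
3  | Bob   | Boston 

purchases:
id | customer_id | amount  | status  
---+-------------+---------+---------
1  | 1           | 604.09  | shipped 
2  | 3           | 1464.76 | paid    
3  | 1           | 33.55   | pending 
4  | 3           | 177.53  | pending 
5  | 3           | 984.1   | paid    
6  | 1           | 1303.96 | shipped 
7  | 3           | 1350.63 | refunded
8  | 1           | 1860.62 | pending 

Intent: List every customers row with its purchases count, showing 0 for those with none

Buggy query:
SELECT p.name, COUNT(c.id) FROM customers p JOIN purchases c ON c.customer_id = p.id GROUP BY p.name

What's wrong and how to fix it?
Bug: An inner join excludes parents with zero children

Fix: Use LEFT JOIN so parents without children still appear (COUNT(c.id) gives 0)

Corrected query:
SELECT p.name, COUNT(c.id) FROM customers p LEFT JOIN purchases c ON c.customer_id = p.id GROUP BY p.name

Result:
name  | COUNT(c.id)
------+------------
Alice | 4          
Bob   | 4          
Carol | 0          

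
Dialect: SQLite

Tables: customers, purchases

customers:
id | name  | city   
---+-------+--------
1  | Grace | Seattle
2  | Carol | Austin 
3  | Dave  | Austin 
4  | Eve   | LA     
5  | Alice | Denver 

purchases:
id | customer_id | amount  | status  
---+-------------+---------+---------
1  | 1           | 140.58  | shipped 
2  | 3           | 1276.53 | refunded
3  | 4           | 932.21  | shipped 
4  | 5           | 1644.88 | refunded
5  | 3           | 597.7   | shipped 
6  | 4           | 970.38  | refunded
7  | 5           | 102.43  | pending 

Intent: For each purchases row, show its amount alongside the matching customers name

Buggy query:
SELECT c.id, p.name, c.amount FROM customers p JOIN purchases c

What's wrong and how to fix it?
Bug: JOIN with no ON clause produces a cartesian product; every purchases row pairs with every customers row

Fix: Specify the join condition linking the foreign key to the parent id

Corrected query:
SELECT c.id, p.name, c.amount FROM customers p JOIN purchases c ON c.customer_id = p.id

Result:
id | name  | amount 
---+-------+--------
1  | Grace | 140.58 
2  | Dave  | 1276.53
3  | Eve   | 932.21 
4  | Alice | 1644.88
5  | Dave  | 597.7  
6  | Eve   | 970.38 
7  | Alice | 102.43 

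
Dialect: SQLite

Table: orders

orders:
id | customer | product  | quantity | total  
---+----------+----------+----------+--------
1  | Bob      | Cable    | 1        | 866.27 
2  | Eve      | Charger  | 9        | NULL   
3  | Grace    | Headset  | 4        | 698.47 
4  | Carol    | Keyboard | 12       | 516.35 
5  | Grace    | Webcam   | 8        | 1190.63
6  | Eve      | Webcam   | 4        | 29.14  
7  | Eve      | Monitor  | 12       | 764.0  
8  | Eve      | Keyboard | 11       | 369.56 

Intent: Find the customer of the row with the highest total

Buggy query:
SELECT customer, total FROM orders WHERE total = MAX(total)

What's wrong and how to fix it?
Bug: MAX(total) is an aggregate and cannot be used directly in WHERE

Fix: Wrap MAX in a scalar subquery so WHERE compares against a single value

Corrected query:
SELECT customer, total FROM orders WHERE total = (SELECT MAX(total) FROM orders)

Result:
customer | total  
---------+--------
Grace    | 1190.63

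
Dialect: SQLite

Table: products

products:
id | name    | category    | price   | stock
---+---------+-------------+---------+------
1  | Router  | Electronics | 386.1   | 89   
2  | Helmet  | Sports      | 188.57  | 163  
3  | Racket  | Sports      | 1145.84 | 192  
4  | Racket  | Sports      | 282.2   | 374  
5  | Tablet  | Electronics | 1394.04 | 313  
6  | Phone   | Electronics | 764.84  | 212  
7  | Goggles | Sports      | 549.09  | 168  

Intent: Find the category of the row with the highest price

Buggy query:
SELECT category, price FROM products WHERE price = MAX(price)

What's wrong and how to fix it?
Bug: MAX(price) is an aggregate and cannot be used directly in WHERE

Fix: Wrap MAX in a scalar subquery so WHERE compares against a single value

Corrected query:
SELECT category, price FROM products WHERE price = (SELECT MAX(price) FROM products)

Result:
category    | price  
------------+--------
Electronics | 1394.04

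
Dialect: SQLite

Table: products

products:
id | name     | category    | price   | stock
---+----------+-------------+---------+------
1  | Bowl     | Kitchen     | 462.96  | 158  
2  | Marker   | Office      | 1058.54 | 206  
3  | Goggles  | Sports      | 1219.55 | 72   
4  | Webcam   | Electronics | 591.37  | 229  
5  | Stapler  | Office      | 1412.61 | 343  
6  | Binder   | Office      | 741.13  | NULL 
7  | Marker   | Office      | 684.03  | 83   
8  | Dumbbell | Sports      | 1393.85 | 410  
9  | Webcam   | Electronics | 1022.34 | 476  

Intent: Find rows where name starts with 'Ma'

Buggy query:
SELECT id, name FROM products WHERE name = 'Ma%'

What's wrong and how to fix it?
Bug: '=' compares the literal string including the % character; pattern matching needs LIKE

Fix: Use LIKE for wildcard pattern matching

Corrected query:
SELECT id, name FROM products WHERE name LIKE 'Ma%'

Result:
id | name  
---+-------
2  | Marker
7  | Marker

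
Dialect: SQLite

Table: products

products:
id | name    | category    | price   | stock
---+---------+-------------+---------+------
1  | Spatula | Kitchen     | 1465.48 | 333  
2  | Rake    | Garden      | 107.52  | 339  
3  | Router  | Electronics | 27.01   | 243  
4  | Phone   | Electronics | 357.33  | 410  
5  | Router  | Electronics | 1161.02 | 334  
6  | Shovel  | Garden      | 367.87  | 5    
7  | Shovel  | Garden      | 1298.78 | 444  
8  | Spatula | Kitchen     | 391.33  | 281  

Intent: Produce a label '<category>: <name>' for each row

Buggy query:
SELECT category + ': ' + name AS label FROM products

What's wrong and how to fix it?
Bug: SQLite uses || for string concatenation; + coerces text to numbers (yielding 0)

Fix: Replace + with || to concatenate text

Corrected query:
SELECT category || ': ' || name AS label FROM products

Result:
label              
-------------------
Kitchen: Spatula   
Garden: Rake       
Electronics: Router
Electronics: Phone 
Electronics: Router
Garden: Shovel     
Garden: Shovel     
Kitchen: Spatula   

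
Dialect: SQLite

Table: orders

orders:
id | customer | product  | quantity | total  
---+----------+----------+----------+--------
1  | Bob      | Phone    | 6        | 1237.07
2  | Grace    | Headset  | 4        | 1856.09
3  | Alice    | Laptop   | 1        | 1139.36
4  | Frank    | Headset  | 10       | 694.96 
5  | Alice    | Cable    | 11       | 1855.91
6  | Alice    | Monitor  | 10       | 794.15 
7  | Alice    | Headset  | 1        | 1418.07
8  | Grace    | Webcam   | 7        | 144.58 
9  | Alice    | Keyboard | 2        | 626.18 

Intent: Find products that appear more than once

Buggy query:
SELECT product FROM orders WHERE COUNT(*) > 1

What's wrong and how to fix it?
Bug: WHERE can't reference COUNT(*); aggregates are computed after WHERE

Fix: GROUP BY product, then filter groups with HAVING COUNT(*) > 1

Corrected query:
SELECT product FROM orders GROUP BY product HAVING COUNT(*) > 1

Result:
product
-------
Headset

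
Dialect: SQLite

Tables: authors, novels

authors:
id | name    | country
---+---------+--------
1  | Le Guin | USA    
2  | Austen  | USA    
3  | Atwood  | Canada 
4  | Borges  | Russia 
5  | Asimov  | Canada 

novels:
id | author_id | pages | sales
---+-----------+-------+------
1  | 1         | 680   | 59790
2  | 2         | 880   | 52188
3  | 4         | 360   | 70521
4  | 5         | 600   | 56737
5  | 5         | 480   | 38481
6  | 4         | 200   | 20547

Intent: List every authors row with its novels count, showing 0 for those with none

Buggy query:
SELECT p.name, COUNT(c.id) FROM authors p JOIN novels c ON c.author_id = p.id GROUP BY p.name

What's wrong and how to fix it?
Bug: INNER JOIN drops authors rows that have no matching novels rows

Fix: Switch to LEFT JOIN to retain unmatched parent rows

Corrected query:
SELECT p.name, COUNT(c.id) FROM authors p LEFT JOIN novels c ON c.author_id = p.id GROUP BY p.name

Result:
name    | COUNT(c.id)
--------+------------
Asimov  | 2          
Atwood  | 0          
Austen  | 1          
Borges  | 2          
Le Guin | 1          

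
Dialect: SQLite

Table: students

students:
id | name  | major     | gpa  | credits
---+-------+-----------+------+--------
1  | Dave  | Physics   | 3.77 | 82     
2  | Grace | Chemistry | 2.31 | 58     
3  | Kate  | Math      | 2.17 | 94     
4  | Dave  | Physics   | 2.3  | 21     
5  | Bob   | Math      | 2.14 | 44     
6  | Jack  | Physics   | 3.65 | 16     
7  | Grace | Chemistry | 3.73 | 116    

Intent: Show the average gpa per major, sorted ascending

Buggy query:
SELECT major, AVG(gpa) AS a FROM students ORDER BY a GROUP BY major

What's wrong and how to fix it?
Bug: ORDER BY appears before GROUP BY; SQL clause order requires GROUP BY first

Fix: Reorder: SELECT … FROM … GROUP BY … ORDER BY …

Corrected query:
SELECT major, AVG(gpa) AS a FROM students GROUP BY major ORDER BY a

Result:
major     | a    
----------+------
Math      | 2.155
Chemistry | 3.02 
Physics   | 3.24 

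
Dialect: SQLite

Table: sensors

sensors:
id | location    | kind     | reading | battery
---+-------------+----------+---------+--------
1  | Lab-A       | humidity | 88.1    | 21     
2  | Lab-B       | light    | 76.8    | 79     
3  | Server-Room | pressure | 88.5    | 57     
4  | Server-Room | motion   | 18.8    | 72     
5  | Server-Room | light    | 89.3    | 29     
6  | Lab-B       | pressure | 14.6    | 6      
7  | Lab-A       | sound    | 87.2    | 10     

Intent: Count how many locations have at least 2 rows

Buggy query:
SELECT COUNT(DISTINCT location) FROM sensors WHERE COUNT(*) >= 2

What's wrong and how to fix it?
Bug: WHERE filters individual rows, not groups, so a group-level COUNT is invalid there

Fix: Use a subquery that GROUPs and filters with HAVING, then count its rows

Corrected query:
SELECT COUNT(*) FROM (SELECT location FROM sensors GROUP BY location HAVING COUNT(*) >= 2)

Result:
COUNT(*)
--------
3       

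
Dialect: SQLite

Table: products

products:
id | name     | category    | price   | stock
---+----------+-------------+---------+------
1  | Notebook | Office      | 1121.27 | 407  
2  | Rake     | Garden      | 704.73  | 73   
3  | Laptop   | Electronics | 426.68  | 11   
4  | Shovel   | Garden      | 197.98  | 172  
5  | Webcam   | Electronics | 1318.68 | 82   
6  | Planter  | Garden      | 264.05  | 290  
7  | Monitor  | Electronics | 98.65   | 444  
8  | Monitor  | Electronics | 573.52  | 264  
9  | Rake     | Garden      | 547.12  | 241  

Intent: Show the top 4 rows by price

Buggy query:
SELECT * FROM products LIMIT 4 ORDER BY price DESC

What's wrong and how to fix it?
Bug: LIMIT must come after ORDER BY

Fix: Swap the clauses: ORDER BY first, then LIMIT

Corrected query:
SELECT * FROM products ORDER BY price DESC LIMIT 4

Result:
id | name     | category    | price   | stock
---+----------+-------------+---------+------
5  | Webcam   | Electronics | 1318.68 | 82   
1  | Notebook | Office      | 1121.27 | 407  
2  | Rake     | Garden      | 704.73  | 73   
8  | Monitor  | Electronics | 573.52  | 264  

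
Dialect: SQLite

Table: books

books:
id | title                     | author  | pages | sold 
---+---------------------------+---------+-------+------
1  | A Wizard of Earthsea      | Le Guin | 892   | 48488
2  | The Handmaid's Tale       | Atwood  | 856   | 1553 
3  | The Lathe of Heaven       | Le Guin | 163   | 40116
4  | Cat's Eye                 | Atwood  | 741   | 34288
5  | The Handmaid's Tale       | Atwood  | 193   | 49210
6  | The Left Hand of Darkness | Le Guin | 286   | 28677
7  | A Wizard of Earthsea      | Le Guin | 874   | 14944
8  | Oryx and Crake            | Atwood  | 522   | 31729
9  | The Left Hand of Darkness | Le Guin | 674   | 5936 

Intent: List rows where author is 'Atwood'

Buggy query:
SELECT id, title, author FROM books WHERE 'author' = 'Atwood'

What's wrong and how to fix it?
Bug: 'author' in single quotes is a string literal, not the column; the comparison is literal-vs-literal and never true

Fix: Remove the quotes around the column name (or use double quotes for an identifier)

Corrected query:
SELECT id, title, author FROM books WHERE author = 'Atwood'

Result:
id | title               | author
---+---------------------+-------
2  | The Handmaid's Tale | Atwood
4  | Cat's Eye           | Atwood
5  | The Handmaid's Tale | Atwood
8  | Oryx and Crake      | Atwood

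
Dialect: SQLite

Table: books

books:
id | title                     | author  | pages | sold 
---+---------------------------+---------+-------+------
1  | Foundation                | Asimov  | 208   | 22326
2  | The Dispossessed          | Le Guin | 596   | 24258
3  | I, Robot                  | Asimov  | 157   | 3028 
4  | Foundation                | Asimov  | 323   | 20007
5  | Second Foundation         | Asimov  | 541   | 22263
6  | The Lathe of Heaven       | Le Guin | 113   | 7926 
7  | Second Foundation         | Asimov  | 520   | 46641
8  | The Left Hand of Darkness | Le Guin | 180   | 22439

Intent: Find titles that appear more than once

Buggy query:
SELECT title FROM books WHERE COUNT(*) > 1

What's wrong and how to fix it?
Bug: WHERE can't reference COUNT(*); aggregates are computed after WHERE

Fix: GROUP BY title, then filter groups with HAVING COUNT(*) > 1

Corrected query:
SELECT title FROM books GROUP BY title HAVING COUNT(*) > 1

Result:
title            
-----------------
Foundation       
Second Foundation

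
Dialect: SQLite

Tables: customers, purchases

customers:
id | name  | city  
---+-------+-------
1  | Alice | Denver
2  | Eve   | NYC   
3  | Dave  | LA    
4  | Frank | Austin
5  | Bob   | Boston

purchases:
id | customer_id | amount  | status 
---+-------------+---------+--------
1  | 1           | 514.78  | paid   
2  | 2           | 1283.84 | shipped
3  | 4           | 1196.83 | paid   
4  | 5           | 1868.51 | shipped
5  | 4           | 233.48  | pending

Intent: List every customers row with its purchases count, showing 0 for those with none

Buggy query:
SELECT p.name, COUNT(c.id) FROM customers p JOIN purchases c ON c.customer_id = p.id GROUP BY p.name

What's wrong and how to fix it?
Bug: An inner join excludes parents with zero children

Fix: Switch to LEFT JOIN to retain unmatched parent rows

Corrected query:
SELECT p.name, COUNT(c.id) FROM customers p LEFT JOIN purchases c ON c.customer_id = p.id GROUP BY p.name

Result:
name  | COUNT(c.id)
------+------------
Alice | 1          
Bob   | 1          
Dave  | 0          
Eve   | 1          
Frank | 2          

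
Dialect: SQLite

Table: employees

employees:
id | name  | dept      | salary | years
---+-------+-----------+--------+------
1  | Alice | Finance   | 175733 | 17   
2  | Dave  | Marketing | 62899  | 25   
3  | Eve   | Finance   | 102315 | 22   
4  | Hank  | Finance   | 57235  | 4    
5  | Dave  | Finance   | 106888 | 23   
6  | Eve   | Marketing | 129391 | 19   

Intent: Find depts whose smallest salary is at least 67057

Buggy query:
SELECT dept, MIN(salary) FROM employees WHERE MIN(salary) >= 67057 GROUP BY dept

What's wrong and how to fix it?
Bug: Aggregates like MIN are computed per group after WHERE runs

Fix: Use HAVING for the per-group MIN condition

Corrected query:
SELECT dept, MIN(salary) FROM employees GROUP BY dept HAVING MIN(salary) >= 67057

Result:
(no rows)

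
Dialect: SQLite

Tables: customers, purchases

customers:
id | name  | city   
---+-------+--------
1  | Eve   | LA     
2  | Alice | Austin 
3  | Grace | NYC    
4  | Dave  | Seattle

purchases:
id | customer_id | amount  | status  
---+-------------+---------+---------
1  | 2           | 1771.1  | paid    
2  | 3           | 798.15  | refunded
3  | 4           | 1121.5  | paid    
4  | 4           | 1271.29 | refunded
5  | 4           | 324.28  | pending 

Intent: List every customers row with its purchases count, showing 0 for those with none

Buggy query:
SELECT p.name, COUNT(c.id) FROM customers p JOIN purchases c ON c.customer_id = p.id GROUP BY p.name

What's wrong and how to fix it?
Bug: INNER JOIN drops customers rows that have no matching purchases rows

Fix: Switch to LEFT JOIN to retain unmatched parent rows

Corrected query:
SELECT p.name, COUNT(c.id) FROM customers p LEFT JOIN purchases c ON c.customer_id = p.id GROUP BY p.name

Result:
name  | COUNT(c.id)
------+------------
Alice | 1          
Dave  | 3          
Eve   | 0          
Grace | 1          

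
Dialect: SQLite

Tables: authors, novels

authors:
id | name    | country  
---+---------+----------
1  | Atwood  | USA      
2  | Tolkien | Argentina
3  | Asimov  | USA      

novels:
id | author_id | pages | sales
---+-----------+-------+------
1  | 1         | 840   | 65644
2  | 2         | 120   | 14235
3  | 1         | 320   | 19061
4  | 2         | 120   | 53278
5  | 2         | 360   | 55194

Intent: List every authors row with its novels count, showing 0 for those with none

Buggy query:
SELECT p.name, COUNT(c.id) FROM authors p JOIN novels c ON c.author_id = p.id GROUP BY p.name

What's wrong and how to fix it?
Bug: INNER JOIN drops authors rows that have no matching novels rows

Fix: Switch to LEFT JOIN to retain unmatched parent rows

Corrected query:
SELECT p.name, COUNT(c.id) FROM authors p LEFT JOIN novels c ON c.author_id = p.id GROUP BY p.name

Result:
name    | COUNT(c.id)
--------+------------
Asimov  | 0          
Atwood  | 2          
Tolkien | 3          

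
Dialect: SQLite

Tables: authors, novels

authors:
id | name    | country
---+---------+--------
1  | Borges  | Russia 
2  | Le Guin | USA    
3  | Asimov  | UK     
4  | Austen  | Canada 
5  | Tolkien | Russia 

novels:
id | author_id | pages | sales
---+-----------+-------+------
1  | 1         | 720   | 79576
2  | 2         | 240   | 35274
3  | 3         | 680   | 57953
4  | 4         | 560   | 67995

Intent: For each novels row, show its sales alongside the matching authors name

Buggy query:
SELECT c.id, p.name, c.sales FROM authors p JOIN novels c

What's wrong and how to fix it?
Bug: JOIN with no ON clause produces a cartesian product; every novels row pairs with every authors row

Fix: Specify the join condition linking the foreign key to the parent id

Corrected query:
SELECT c.id, p.name, c.sales FROM authors p JOIN novels c ON c.author_id = p.id

Result:
id | name    | sales
---+---------+------
1  | Borges  | 79576
2  | Le Guin | 35274
3  | Asimov  | 57953
4  | Austen  | 67995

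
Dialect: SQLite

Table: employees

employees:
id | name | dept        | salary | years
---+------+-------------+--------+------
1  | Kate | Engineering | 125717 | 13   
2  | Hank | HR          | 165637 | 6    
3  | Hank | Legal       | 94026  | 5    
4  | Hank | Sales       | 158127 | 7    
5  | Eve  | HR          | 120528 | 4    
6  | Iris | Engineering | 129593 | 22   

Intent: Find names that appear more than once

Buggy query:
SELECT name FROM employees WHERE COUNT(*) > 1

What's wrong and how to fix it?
Bug: WHERE can't reference COUNT(*); aggregates are computed after WHERE

Fix: GROUP BY name, then filter groups with HAVING COUNT(*) > 1

Corrected query:
SELECT name FROM employees GROUP BY name HAVING COUNT(*) > 1

Result:
name
----
Hank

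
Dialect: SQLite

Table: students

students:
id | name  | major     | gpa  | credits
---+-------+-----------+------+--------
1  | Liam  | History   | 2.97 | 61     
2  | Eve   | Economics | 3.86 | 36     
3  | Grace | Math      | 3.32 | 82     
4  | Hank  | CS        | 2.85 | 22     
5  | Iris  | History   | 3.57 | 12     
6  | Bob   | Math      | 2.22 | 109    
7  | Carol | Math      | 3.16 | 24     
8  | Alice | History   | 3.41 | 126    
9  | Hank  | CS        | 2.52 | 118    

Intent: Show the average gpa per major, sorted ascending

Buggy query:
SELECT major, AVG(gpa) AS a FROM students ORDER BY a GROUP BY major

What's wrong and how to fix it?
Bug: ORDER BY appears before GROUP BY; SQL clause order requires GROUP BY first

Fix: Reorder: SELECT … FROM … GROUP BY … ORDER BY …

Corrected query:
SELECT major, AVG(gpa) AS a FROM students GROUP BY major ORDER BY a

Result:
major     | a       
----------+---------
CS        | 2.685   
Math      | 2.9     
History   | 3.316667
Economics | 3.86    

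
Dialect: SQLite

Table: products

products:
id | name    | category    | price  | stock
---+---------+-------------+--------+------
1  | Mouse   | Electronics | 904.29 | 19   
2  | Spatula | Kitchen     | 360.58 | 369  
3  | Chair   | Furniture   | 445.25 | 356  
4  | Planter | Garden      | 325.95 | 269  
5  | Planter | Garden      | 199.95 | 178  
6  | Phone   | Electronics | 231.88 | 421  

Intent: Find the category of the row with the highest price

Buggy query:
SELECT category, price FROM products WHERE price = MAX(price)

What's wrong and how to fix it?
Bug: MAX(price) is an aggregate and cannot be used directly in WHERE

Fix: Use a subquery: WHERE price = (SELECT MAX(price) FROM products)

Corrected query:
SELECT category, price FROM products WHERE price = (SELECT MAX(price) FROM products)

Result:
category    | price 
------------+-------
Electronics | 904.29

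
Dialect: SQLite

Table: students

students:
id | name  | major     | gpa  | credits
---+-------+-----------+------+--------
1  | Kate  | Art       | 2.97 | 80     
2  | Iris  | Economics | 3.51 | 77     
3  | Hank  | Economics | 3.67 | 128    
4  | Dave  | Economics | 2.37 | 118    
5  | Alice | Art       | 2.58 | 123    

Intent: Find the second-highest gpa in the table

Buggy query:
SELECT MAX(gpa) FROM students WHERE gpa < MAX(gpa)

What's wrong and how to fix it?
Bug: The inner MAX is an aggregate inside WHERE, which is not allowed

Fix: Put the inner MAX in a scalar subquery

Corrected query:
SELECT MAX(gpa) FROM students WHERE gpa < (SELECT MAX(gpa) FROM students)

Result:
MAX(gpa)
--------
3.51    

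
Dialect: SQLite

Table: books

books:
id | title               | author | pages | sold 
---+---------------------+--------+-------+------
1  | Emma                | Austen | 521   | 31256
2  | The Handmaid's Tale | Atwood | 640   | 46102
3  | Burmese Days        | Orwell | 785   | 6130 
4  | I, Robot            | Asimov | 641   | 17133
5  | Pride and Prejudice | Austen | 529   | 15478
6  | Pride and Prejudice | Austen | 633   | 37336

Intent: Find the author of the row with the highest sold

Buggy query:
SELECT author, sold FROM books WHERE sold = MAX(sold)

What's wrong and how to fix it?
Bug: WHERE is evaluated per row; an aggregate over the whole table isn't defined there

Fix: Use a subquery: WHERE sold = (SELECT MAX(sold) FROM books)

Corrected query:
SELECT author, sold FROM books WHERE sold = (SELECT MAX(sold) FROM books)

Result:
author | sold 
-------+------
Atwood | 46102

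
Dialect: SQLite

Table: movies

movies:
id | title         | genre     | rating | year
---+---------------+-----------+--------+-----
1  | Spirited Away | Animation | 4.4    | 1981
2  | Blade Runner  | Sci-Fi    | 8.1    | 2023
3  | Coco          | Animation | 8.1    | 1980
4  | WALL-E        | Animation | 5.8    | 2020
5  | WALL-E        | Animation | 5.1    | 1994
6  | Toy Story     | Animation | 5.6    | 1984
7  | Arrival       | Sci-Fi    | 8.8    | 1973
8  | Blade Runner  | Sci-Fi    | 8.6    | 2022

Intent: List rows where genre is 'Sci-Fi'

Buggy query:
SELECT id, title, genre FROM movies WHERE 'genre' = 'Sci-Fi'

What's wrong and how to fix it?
Bug: Single quotes denote string literals in SQL; the column name is being compared as a constant string

Fix: Reference the column as genre without single quotes

Corrected query:
SELECT id, title, genre FROM movies WHERE genre = 'Sci-Fi'

Result:
id | title        | genre 
---+--------------+-------
2  | Blade Runner | Sci-Fi
7  | Arrival      | Sci-Fi
8  | Blade Runner | Sci-Fi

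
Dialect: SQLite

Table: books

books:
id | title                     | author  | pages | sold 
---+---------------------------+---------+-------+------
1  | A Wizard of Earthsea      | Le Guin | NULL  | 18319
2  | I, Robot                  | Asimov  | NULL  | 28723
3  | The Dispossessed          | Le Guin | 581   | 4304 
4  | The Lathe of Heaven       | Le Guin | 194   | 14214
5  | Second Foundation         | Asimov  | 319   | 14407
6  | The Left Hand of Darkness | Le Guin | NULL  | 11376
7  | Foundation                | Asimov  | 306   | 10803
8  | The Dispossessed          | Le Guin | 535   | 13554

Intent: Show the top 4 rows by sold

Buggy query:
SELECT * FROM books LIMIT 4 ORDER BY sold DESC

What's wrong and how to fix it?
Bug: LIMIT must come after ORDER BY

Fix: Sort with ORDER BY, then apply LIMIT

Corrected query:
SELECT * FROM books ORDER BY sold DESC LIMIT 4

Result:
id | title                | author  | pages | sold 
---+----------------------+---------+-------+------
2  | I, Robot             | Asimov  | NULL  | 28723
1  | A Wizard of Earthsea | Le Guin | NULL  | 18319
5  | Second Foundation    | Asimov  | 319   | 14407
4  | The Lathe of Heaven  | Le Guin | 194   | 14214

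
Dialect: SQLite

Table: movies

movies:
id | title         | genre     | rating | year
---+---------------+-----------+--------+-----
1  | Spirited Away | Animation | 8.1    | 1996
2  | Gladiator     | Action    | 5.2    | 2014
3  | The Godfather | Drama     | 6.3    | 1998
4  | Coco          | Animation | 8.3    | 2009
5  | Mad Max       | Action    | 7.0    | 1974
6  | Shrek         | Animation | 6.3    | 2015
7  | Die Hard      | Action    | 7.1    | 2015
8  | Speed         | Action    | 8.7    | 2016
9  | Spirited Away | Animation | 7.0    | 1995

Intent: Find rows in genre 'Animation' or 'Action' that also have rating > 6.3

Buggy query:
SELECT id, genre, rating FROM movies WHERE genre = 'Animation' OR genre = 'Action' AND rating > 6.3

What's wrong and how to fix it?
Bug: Without parentheses, AND is evaluated before OR, so the rating filter only applies to the 'Action' branch

Fix: Add parentheses around the OR so the AND applies to both alternatives

Corrected query:
SELECT id, genre, rating FROM movies WHERE (genre = 'Animation' OR genre = 'Action') AND rating > 6.3

Result:
id | genre     | rating
---+-----------+-------
1  | Animation | 8.1   
4  | Animation | 8.3   
5  | Action    | 7     
7  | Action    | 7.1   
8  | Action    | 8.7   
9  | Animation | 7     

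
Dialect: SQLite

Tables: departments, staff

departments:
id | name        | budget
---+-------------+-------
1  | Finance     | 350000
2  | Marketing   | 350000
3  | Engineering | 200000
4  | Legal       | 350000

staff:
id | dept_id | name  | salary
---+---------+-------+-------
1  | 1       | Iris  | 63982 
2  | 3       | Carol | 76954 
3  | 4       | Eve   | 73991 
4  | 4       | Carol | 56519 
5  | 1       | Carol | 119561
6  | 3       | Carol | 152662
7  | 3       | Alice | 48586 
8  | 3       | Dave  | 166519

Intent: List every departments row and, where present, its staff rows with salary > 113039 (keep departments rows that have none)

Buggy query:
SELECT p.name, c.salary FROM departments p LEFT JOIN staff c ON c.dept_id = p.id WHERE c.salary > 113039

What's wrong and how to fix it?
Bug: A WHERE condition on the right-hand table after LEFT JOIN drops unmatched parents

Fix: Move the right-table condition into the ON clause so unmatched parents are kept

Corrected query:
SELECT p.name, c.salary FROM departments p LEFT JOIN staff c ON c.dept_id = p.id AND c.salary > 113039

Result:
name        | salary
------------+-------
Finance     | 119561
Marketing   | NULL  
Engineering | 152662
Engineering | 166519
Legal       | NULL  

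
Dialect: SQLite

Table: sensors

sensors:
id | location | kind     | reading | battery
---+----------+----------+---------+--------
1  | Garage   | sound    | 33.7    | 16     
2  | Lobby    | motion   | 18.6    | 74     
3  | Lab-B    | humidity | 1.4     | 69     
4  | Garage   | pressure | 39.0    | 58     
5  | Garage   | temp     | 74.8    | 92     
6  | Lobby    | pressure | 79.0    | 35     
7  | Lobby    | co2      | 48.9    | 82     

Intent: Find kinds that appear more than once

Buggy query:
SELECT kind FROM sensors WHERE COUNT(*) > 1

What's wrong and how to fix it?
Bug: WHERE can't reference COUNT(*); aggregates are computed after WHERE

Fix: GROUP BY kind, then filter groups with HAVING COUNT(*) > 1

Corrected query:
SELECT kind FROM sensors GROUP BY kind HAVING COUNT(*) > 1

Result:
kind    
--------
pressure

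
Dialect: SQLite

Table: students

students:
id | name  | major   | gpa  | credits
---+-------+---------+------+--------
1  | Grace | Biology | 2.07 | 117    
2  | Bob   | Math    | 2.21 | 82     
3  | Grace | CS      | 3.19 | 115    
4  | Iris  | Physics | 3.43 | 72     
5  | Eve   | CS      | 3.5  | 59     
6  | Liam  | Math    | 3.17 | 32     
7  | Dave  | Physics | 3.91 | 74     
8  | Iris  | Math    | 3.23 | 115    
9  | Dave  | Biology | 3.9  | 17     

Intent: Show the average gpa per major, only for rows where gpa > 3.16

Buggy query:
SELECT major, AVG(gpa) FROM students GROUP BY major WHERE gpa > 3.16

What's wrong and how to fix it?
Bug: WHERE cannot follow GROUP BY

Fix: Place WHERE between FROM and GROUP BY

Corrected query:
SELECT major, AVG(gpa) FROM students WHERE gpa > 3.16 GROUP BY major

Result:
major   | AVG(gpa)
--------+---------
Biology | 3.9     
CS      | 3.345   
Math    | 3.2     
Physics | 3.67    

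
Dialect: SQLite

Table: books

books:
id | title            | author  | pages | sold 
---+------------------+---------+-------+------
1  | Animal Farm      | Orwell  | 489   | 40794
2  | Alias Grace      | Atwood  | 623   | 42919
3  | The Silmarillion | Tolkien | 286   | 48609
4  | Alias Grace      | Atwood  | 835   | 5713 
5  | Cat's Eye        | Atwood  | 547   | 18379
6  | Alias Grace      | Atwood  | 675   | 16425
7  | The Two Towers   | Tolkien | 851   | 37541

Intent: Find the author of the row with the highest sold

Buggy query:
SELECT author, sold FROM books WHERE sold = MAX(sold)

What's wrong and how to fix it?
Bug: WHERE is evaluated per row; an aggregate over the whole table isn't defined there

Fix: Use a subquery: WHERE sold = (SELECT MAX(sold) FROM books)

Corrected query:
SELECT author, sold FROM books WHERE sold = (SELECT MAX(sold) FROM books)

Result:
author  | sold 
--------+------
Tolkien | 48609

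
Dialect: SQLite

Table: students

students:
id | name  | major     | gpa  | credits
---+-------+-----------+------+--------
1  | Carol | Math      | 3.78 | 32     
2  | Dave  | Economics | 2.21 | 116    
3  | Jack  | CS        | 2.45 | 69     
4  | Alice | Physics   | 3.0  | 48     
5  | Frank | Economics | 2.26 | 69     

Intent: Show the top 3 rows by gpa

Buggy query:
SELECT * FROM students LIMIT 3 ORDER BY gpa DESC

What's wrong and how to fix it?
Bug: ORDER BY cannot follow LIMIT; LIMIT is the final clause

Fix: Swap the clauses: ORDER BY first, then LIMIT

Corrected query:
SELECT * FROM students ORDER BY gpa DESC LIMIT 3

Result:
id | name  | major   | gpa  | credits
---+-------+---------+------+--------
1  | Carol | Math    | 3.78 | 32     
4  | Alice | Physics | 3    | 48     
3  | Jack  | CS      | 2.45 | 69     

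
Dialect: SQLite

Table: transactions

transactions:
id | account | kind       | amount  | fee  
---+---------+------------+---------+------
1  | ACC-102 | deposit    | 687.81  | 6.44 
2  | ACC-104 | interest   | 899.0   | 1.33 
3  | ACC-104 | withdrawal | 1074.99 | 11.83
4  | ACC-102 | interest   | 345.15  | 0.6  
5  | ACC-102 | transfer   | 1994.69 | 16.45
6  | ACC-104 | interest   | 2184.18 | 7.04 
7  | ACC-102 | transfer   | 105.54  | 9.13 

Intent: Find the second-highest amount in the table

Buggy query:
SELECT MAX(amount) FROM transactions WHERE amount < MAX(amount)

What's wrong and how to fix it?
Bug: MAX(amount) on the right of the comparison is an aggregate-in-WHERE error

Fix: Compute the overall MAX in a subquery, then take MAX of rows below it

Corrected query:
SELECT MAX(amount) FROM transactions WHERE amount < (SELECT MAX(amount) FROM transactions)

Result:
MAX(amount)
-----------
1994.69    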